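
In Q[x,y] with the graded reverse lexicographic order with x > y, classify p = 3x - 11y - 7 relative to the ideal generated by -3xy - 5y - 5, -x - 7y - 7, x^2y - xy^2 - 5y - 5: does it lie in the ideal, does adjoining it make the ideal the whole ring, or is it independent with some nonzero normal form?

Adjoining 3x - 11y - 7 makes the ideal the whole ring: the system is inconsistent.

First compute the reduced Gröbner basis of I by Buchberger's algorithm.
f_1 = -3xy - 5y - 5, LT = xy.
f_2 = -x - 7y - 7, LT = x.
f_3 = x^2y - xy^2 - 5y - 5, LT = x^2y.

S(f_1,f_2): lcm = xy. S = -7y^2 - 16/3y + 5/3.
  leading term y^2: no divisor's leading term divides it; move -7y^2 to the remainder.
  leading term y: no divisor's leading term divides it; move -16/3y to the remainder.
  leading term 1: no divisor's leading term divides it; move 5/3 to the remainder.
  remainder -7y^2 - 16/3y + 5/3 ≠ 0; add h_4 = -7y^2 - 16/3y + 5/3 to the basis.

S(f_1,f_3): lcm = x^2y. S = xy^2 + 5/3xy + 5/3x + 5y + 5.
  leading term xy^2: subtract (-1/3y)·f_1 from xy^2 + 5/3xy + 5/3x + 5y + 5 → 5/3xy - 5/3y^2 + 5/3x + 10/3y + 5
  leading term xy: subtract (-5/9)·f_1 from 5/3xy - 5/3y^2 + 5/3x + 10/3y + 5 → -5/3y^2 + 5/3x + 5/9y + 20/9
  leading term y^2: subtract (5/21)·h_4 from -5/3y^2 + 5/3x + 5/9y + 20/9 → 5/3x + 115/63y + 115/63
  leading term x: subtract (-5/3)·f_2 from 5/3x + 115/63y + 115/63 → -620/63y - 620/63
  leading term y: no divisor's leading term divides it; move -620/63y to the remainder.
  leading term 1: no divisor's leading term divides it; move -620/63 to the remainder.
  remainder -620/63y - 620/63 ≠ 0; add h_5 = -620/63y - 620/63 to the basis.

S(f_2,f_3): lcm = x^2y. S = 8xy^2 + 7xy + 5y + 5.
  leading term xy^2: subtract (-8/3y)·f_1 from 8xy^2 + 7xy + 5y + 5 → 7xy - 40/3y^2 - 25/3y + 5
  leading term xy: subtract (-7/3)·f_1 from 7xy - 40/3y^2 - 25/3y + 5 → -40/3y^2 - 20y - 20/3
  leading term y^2: subtract (40/21)·h_4 from -40/3y^2 - 20y - 20/3 → -620/63y - 620/63
  leading term y: subtract (1)·h_5 from -620/63y - 620/63 → 0
  remainder 0.

S(f_1,h_4): lcm = xy^2. S = -16/21xy + 5/3y^2 + 5/21x + 5/3y.
  leading term xy: subtract (16/63)·f_1 from -16/21xy + 5/3y^2 + 5/21x + 5/3y → 5/3y^2 + 5/21x + 185/63y + 80/63
  leading term y^2: subtract (-5/21)·h_4 from 5/3y^2 + 5/21x + 185/63y + 80/63 → 5/21x + 5/3y + 5/3
  leading term x: subtract (-5/21)·f_2 from 5/21x + 5/3y + 5/3 → 0
  remainder 0.

S(f_2,h_4): leading monomials are coprime, so the S-polynomial reduces to 0 (Buchberger's first criterion).
S(f_3,h_4): lcm = x^2y^2. S = -xy^3 - 16/21x^2y + 5/21x^2 - 5y^2 - 5y.
  leading term xy^3: subtract (1/3y^2)·f_1 from -xy^3 - 16/21x^2y + 5/21x^2 - 5y^2 - 5y → -16/21x^2y + 5/3y^3 + 5/21x^2 - 10/3y^2 - 5y
  leading term x^2y: subtract (16/63x)·f_1 from -16/21x^2y + 5/3y^3 + 5/21x^2 - 10/3y^2 - 5y → 5/3y^3 + 5/21x^2 + 80/63xy - 10/3y^2 + 80/63x - 5y
  leading term y^3: subtract (-5/21y)·h_4 from 5/3y^3 + 5/21x^2 + 80/63xy - 10/3y^2 + 80/63x - 5y → 5/21x^2 + 80/63xy - 290/63y^2 + 80/63x - 290/63y
  leading term x^2: subtract (-5/21x)·f_2 from 5/21x^2 + 80/63xy - 290/63y^2 + 80/63x - 290/63y → -25/63xy - 290/63y^2 - 25/63x - 290/63y
  leading term xy: subtract (25/189)·f_1 from -25/63xy - 290/63y^2 - 25/63x - 290/63y → -290/63y^2 - 25/63x - 745/189y + 125/189
  leading term y^2: subtract (290/441)·h_4 from -290/63y^2 - 25/63x - 745/189y + 125/189 → -25/63x - 575/1323y - 575/1323
  leading term x: subtract (25/63)·f_2 from -25/63x - 575/1323y - 575/1323 → 3100/1323y + 3100/1323
  leading term y: subtract (-5/21)·h_5 from 3100/1323y + 3100/1323 → 0
  remainder 0.

S(f_1,h_5): lcm = xy. S = -x + 5/3y + 5/3.
  leading term x: subtract (1)·f_2 from -x + 5/3y + 5/3 → 26/3y + 26/3
  leading term y: subtract (-273/310)·h_5 from 26/3y + 26/3 → 0
  remainder 0.

S(f_2,h_5): leading monomials are coprime, so the S-polynomial reduces to 0 (Buchberger's first criterion).
S(f_3,h_5): lcm = x^2y. S = -xy^2 - x^2 - 5y - 5.
  leading term xy^2: subtract (1/3y)·f_1 from -xy^2 - x^2 - 5y - 5 → -x^2 + 5/3y^2 - 10/3y - 5
  leading term x^2: subtract (x)·f_2 from -x^2 + 5/3y^2 - 10/3y - 5 → 7xy + 5/3y^2 + 7x - 10/3y - 5
  leading term xy: subtract (-7/3)·f_1 from 7xy + 5/3y^2 + 7x - 10/3y - 5 → 5/3y^2 + 7x - 15y - 50/3
  leading term y^2: subtract (-5/21)·h_4 from 5/3y^2 + 7x - 15y - 50/3 → 7x - 1025/63y - 1025/63
  leading term x: subtract (-7)·f_2 from 7x - 1025/63y - 1025/63 → -4112/63y - 4112/63
  leading term y: subtract (1028/155)·h_5 from -4112/63y - 4112/63 → 0
  remainder 0.

S(h_4,h_5): lcm = y^2. S = -5/21y - 5/21.
  leading term y: subtract (3/124)·h_5 from -5/21y - 5/21 → 0
  remainder 0.

Every S-polynomial of the final basis reduces to 0, so we have a Gröbner basis.
Inter-reduce: drop elements whose leading term is divisible by another's, tail-reduce, and make monic.
Reduced Gröbner basis: {x, y + 1}.
Label its elements g_1 = x, g_2 = y + 1.

Reduce p = 3x - 11y - 7 modulo G:
  leading term x: subtract (3)·g_1 from 3x - 11y - 7 → -11y - 7
  leading term y: subtract (-11)·g_2 from -11y - 7 → 4
  leading term 1: no divisor's leading term divides it; move 4 to the remainder.
  normal form = 4.
The normal form is nonzero, so p ∉ I. Since p minus its normal form lies in I, I + (p) = I + (r) where r = 4; decide whether this ideal is the whole ring.
Here r = 4 is a nonzero constant, hence a unit: 1 ∈ I + (p), the Gröbner basis of I + (p) is {1}, and the enlarged system has no common solution — adjoining p is inconsistent.

Ideal membership is decidable via reduction modulo a Gröbner basis.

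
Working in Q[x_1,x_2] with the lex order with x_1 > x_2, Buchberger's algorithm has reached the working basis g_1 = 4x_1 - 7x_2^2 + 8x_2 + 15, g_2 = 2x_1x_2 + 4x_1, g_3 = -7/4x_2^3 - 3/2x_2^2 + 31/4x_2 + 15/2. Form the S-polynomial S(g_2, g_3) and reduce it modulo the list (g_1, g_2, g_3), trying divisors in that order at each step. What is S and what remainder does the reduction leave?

S(g_2, g_3) = 8/7x_1x_2^2 + 31/7x_1x_2 + 30/7x_1; remainder on division = 0.

lcm(LM(g_2), LM(g_3)) = x_1x_2^3.
S = (lcm/LT(g_2))·g_2 − (lcm/LT(g_3))·g_3 = 8/7x_1x_2^2 + 31/7x_1x_2 + 30/7x_1.
Reduce S modulo (g_1, g_2, g_3) in that order:
  leading term x_1x_2^2: subtract (2/7x_2^2)·g_1 from 8/7x_1x_2^2 + 31/7x_1x_2 + 30/7x_1 → 31/7x_1x_2 + 30/7x_1 + 2x_2^4 - 16/7x_2^3 - 30/7x_2^2
  leading term x_1x_2: subtract (31/28x_2)·g_1 from 31/7x_1x_2 + 30/7x_1 + 2x_2^4 - 16/7x_2^3 - 30/7x_2^2 → 30/7x_1 + 2x_2^4 + 153/28x_2^3 - 92/7x_2^2 - 465/28x_2
  leading term x_1: subtract (15/14)·g_1 from 30/7x_1 + 2x_2^4 + 153/28x_2^3 - 92/7x_2^2 - 465/28x_2 → 2x_2^4 + 153/28x_2^3 - 79/14x_2^2 - 705/28x_2 - 225/14
  leading term x_2^4: subtract (-8/7x_2)·g_3 from 2x_2^4 + 153/28x_2^3 - 79/14x_2^2 - 705/28x_2 - 225/14 → 15/4x_2^3 + 45/14x_2^2 - 465/28x_2 - 225/14
  leading term x_2^3: subtract (-15/7)·g_3 from 15/4x_2^3 + 45/14x_2^2 - 465/28x_2 - 225/14 → 0
The remainder is 0, so this S-polynomial contributes no new basis element.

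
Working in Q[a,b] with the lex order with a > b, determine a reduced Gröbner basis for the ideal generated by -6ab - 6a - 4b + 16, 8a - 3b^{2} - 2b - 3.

G = {a - \tfrac{3}{8}b^{2} - \tfrac{1}{4}b - \tfrac{3}{8}, b^{3} + \tfrac{5}{3}b^{2} + \tfrac{31}{9}b - \tfrac{55}{9}}

f_1 = -6ab - 6a - 4b + 16, LT = ab.
f_2 = 8a - 3b^{2} - 2b - 3, LT = a.

S(f_1,f_2): lcm = ab. S = a + \tfrac{3}{8}b^{3} + \tfrac{1}{4}b^{2} + \tfrac{25}{24}b - \tfrac{8}{3}.
  leading term a: subtract (\tfrac{1}{8})·f_2 from a + \tfrac{3}{8}b^{3} + \tfrac{1}{4}b^{2} + \tfrac{25}{24}b - \tfrac{8}{3} → \tfrac{3}{8}b^{3} + \tfrac{5}{8}b^{2} + \tfrac{31}{24}b - \tfrac{55}{24}
  leading term b^{3}: no divisor's leading term divides it; move \tfrac{3}{8}b^{3} to the remainder.
  leading term b^{2}: no divisor's leading term divides it; move \tfrac{5}{8}b^{2} to the remainder.
  leading term b: no divisor's leading term divides it; move \tfrac{31}{24}b to the remainder.
  leading term 1: no divisor's leading term divides it; move -\tfrac{55}{24} to the remainder.
  remainder \tfrac{3}{8}b^{3} + \tfrac{5}{8}b^{2} + \tfrac{31}{24}b - \tfrac{55}{24} ≠ 0; add g_3 = \tfrac{3}{8}b^{3} + \tfrac{5}{8}b^{2} + \tfrac{31}{24}b - \tfrac{55}{24} to the basis.

The other S-polynomials (S(f_1,g_3), S(f_2,g_3)) all reduce to 0 modulo the current basis, so we have a Gröbner basis.
Inter-reduce: drop elements whose leading term is divisible by another's, tail-reduce, and make monic.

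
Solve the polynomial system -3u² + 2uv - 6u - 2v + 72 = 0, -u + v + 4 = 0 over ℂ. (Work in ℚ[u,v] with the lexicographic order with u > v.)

{(-20, -24), (4, 0)}

Compute a lex Gröbner basis by Buchberger's algorithm.
f_1 = -3u² + 2uv - 6u - 2v + 72, LT = u².
f_2 = -u + v + 4, LT = u.

S(f_1,f_2): lcm = u². S = ⅓uv + 6u + ⅔v - 24.
  leading term uv: subtract (-⅓v)·f_2 from ⅓uv + 6u + ⅔v - 24 → 6u + ⅓v² + 2v - 24
  leading term u: subtract (-6)·f_2 from 6u + ⅓v² + 2v - 24 → ⅓v² + 8v
  leading term v²: no divisor's leading term divides it; move ⅓v² to the remainder.
  leading term v: no divisor's leading term divides it; move 8v to the remainder.
  remainder ⅓v² + 8v ≠ 0; add h_3 = ⅓v² + 8v to the basis.

The other S-polynomials (S(f_1,h_3), S(f_2,h_3)) all reduce to 0 modulo the current basis, so we have a Gröbner basis.
Inter-reduce: drop elements whose leading term is divisible by another's, tail-reduce, and make monic.
Reduced Gröbner basis: {u - v - 4, v² + 24v}.

Elimination: the polynomial v² + 24v lies in the elimination ideal for v, so v ∈ {-24, 0}. For each such v, the remaining basis elements (now univariate) give the rest of the solution.
  v = -24: the earlier basis element becomes u + 20 = 0, giving u = -20 — point (-20, -24).
  v = 0: the earlier basis element becomes u - 4 = 0, giving u = 4 — point (4, 0).
Each listed point satisfies every original equation (direct substitution).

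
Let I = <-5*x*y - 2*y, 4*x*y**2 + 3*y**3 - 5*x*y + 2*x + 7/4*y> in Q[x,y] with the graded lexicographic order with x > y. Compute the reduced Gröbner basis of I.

f_1 = -5*x*y - 2*y, LT = x*y.
f_2 = 4*x*y**2 + 3*y**3 - 5*x*y + 2*x + 7/4*y, LT = x*y**2.

S(f_1,f_2): lcm = x*y**2. S = -3/4*y**3 + 5/4*x*y + 2/5*y**2 - 1/2*x - 7/16*y.
  leading term y**3: no divisor's leading term divides it; move -3/4*y**3 to the remainder.
  leading term x*y: subtract (-1/4)·f_1 from 5/4*x*y + 2/5*y**2 - 1/2*x - 7/16*y → 2/5*y**2 - 1/2*x - 15/16*y
  leading term y**2: no divisor's leading term divides it; move 2/5*y**2 to the remainder.
  leading term x: no divisor's leading term divides it; move -1/2*x to the remainder.
  leading term y: no divisor's leading term divides it; move -15/16*y to the remainder.
  remainder -3/4*y**3 + 2/5*y**2 - 1/2*x - 15/16*y ≠ 0; add g_3 = -3/4*y**3 + 2/5*y**2 - 1/2*x - 15/16*y to the basis.

S(f_1,g_3): lcm = x*y**3. S = 8/15*x*y**2 + 2/5*y**3 - 2/3*x**2 - 5/4*x*y.
  leading term x*y**2: subtract (-8/75*y)·f_1 from 8/15*x*y**2 + 2/5*y**3 - 2/3*x**2 - 5/4*x*y → 2/5*y**3 - 2/3*x**2 - 5/4*x*y - 16/75*y**2
  leading term y**3: subtract (-8/15)·g_3 from 2/5*y**3 - 2/3*x**2 - 5/4*x*y - 16/75*y**2 → -2/3*x**2 - 5/4*x*y - 4/15*x - 1/2*y
  leading term x**2: no divisor's leading term divides it; move -2/3*x**2 to the remainder.
  leading term x*y: subtract (1/4)·f_1 from -5/4*x*y - 4/15*x - 1/2*y → -4/15*x
  leading term x: no divisor's leading term divides it; move -4/15*x to the remainder.
  remainder -2/3*x**2 - 4/15*x ≠ 0; add g_4 = -2/3*x**2 - 4/15*x to the basis.

The other S-polynomials (S(f_2,g_3), S(f_1,g_4), S(f_2,g_4), S(g_3,g_4)) all reduce to 0 modulo the current basis, so we have a Gröbner basis.
Inter-reduce: drop elements whose leading term is divisible by another's, tail-reduce, and make monic.

G = {y**3 - 8/15*y**2 + 2/3*x + 5/4*y, x**2 + 2/5*x, x*y + 2/5*y}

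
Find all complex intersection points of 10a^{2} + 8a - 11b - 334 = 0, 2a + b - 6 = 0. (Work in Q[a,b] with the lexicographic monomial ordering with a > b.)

{(5, -4), (-8, 22)}

Compute a lex Gröbner basis by Buchberger's algorithm.
f_1 = 10a^{2} + 8a - 11b - 334, LT = a^{2}.
f_2 = 2a + b - 6, LT = a.

S(f_1,f_2): lcm = a^{2}. S = -\tfrac{1}{2}ab + \tfrac{19}{5}a - \tfrac{11}{10}b - \tfrac{167}{5}.
  reduce S modulo (f_1, f_2):
  remainder \tfrac{1}{4}b^{2} - \tfrac{9}{2}b - 22 ≠ 0; add h_3 = \tfrac{1}{4}b^{2} - \tfrac{9}{2}b - 22 to the basis.

The other S-polynomials (S(f_1,h_3), S(f_2,h_3)) all reduce to 0 modulo the current basis, so we have a Gröbner basis.
Inter-reduce: drop elements whose leading term is divisible by another's, tail-reduce, and make monic.
Reduced Gröbner basis: {a + \tfrac{1}{2}b - 3, b^{2} - 18b - 88}.

The lex basis is triangular: the last element involves only b. Solving b^{2} - 18b - 88 = 0 gives b ∈ {-4, 22}; substituting each value into the earlier elements determines the remaining variables.
  b = -4: the earlier basis element becomes a - 5 = 0, giving a = 5 — point (5, -4).
  b = 22: the earlier basis element becomes a + 8 = 0, giving a = -8 — point (-8, 22).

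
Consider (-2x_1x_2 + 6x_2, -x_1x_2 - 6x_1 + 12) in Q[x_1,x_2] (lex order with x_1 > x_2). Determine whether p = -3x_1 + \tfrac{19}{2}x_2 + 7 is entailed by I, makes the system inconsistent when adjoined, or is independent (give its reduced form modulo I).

First compute the reduced Gröbner basis of I by Buchberger's algorithm.
f_1 = -2x_1x_2 + 6x_2, LT = x_1x_2.
f_2 = -x_1x_2 - 6x_1 + 12, LT = x_1x_2.

S(f_1,f_2): lcm = x_1x_2. S = -6x_1 - 3x_2 + 12.
  reduce S modulo (f_1, f_2):
  remainder -6x_1 - 3x_2 + 12 ≠ 0; add h_3 = -6x_1 - 3x_2 + 12 to the basis.

S(f_1,h_3): lcm = x_1x_2. S = -\tfrac{1}{2}x_2^{2} - x_2.
  reduce S modulo (f_1, f_2, h_3):
  remainder -\tfrac{1}{2}x_2^{2} - x_2 ≠ 0; add h_4 = -\tfrac{1}{2}x_2^{2} - x_2 to the basis.

The other S-polynomials (S(f_2,h_3), S(f_1,h_4), S(f_2,h_4), S(h_3,h_4)) all reduce to 0 modulo the current basis, so we have a Gröbner basis.
Inter-reduce: drop elements whose leading term is divisible by another's, tail-reduce, and make monic.
Reduced Gröbner basis: {x_1 + \tfrac{1}{2}x_2 - 2, x_2^{2} + 2x_2}.
Label its elements g_1 = x_1 + \tfrac{1}{2}x_2 - 2, g_2 = x_2^{2} + 2x_2.

Reduce p = -3x_1 + \tfrac{19}{2}x_2 + 7 modulo G:
  leading term x_1: subtract (-3)·g_1 from -3x_1 + \tfrac{19}{2}x_2 + 7 → 11x_2 + 1
  leading term x_2: no divisor's leading term divides it; move 11x_2 to the remainder.
  leading term 1: no divisor's leading term divides it; move 1 to the remainder.
  normal form = 11x_2 + 1.
The normal form is nonzero, so p ∉ I. Since p minus its normal form lies in I, I + (p) = I + (r) where r = 11x_2 + 1; decide whether this ideal is the whole ring.
Run Buchberger on G together with r (pairs among the g_i already reduce to 0 since G is a Gröbner basis):
g_1 = x_1 + \tfrac{1}{2}x_2 - 2, LT = x_1.
g_2 = x_2^{2} + 2x_2, LT = x_2^{2}.
r = 11x_2 + 1, LT = x_2.

S(g_2,r): lcm = x_2^{2}. S = \tfrac{21}{11}x_2.
  reduce S modulo (g_1, g_2, r):
  remainder -\tfrac{21}{121} ≠ 0; add m_4 = -\tfrac{21}{121} to the basis.

The other S-polynomials (S(g_1,g_2), S(g_1,r), S(g_1,m_4), S(g_2,m_4), S(r,m_4)) all reduce to 0 modulo the current basis, so we have a Gröbner basis.
Inter-reduce: drop elements whose leading term is divisible by another's, tail-reduce, and make monic.
Reduced Gröbner basis: {1}.
The reduced Gröbner basis of I + (p) is {1}: the ideal is the whole ring, so the enlarged system has no common solution — adjoining p is inconsistent.

Ideal membership is decidable via reduction modulo a Gröbner basis.

Adjoining -3x_1 + \tfrac{19}{2}x_2 + 7 makes the ideal the whole ring: the system is inconsistent.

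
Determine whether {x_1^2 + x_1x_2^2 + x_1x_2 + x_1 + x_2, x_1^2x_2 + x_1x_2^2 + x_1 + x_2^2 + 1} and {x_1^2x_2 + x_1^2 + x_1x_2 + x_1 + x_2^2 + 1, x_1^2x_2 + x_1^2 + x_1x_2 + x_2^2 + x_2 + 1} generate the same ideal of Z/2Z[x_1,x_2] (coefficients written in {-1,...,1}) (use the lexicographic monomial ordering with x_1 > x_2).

Two ideals are equal iff their reduced Gröbner bases coincide (the reduced basis is unique for a fixed ordering).
Buchberger on the first generating set:
f_1 = x_1^2 + x_1x_2^2 + x_1x_2 + x_1 + x_2, LT = x_1^2.
f_2 = x_1^2x_2 + x_1x_2^2 + x_1 + x_2^2 + 1, LT = x_1^2x_2.

S(f_1,f_2): lcm = x_1^2x_2. S = x_1x_2^3 + x_1x_2 + x_1 + 1.
  leading term x_1x_2^3: no divisor's leading term divides it; move x_1x_2^3 to the remainder.
  leading term x_1x_2: no divisor's leading term divides it; move x_1x_2 to the remainder.
  leading term x_1: no divisor's leading term divides it; move x_1 to the remainder.
  leading term 1: no divisor's leading term divides it; move 1 to the remainder.
  remainder x_1x_2^3 + x_1x_2 + x_1 + 1 ≠ 0; add g_3 = x_1x_2^3 + x_1x_2 + x_1 + 1 to the basis.

S(f_1,g_3): lcm = x_1^2x_2^3. S = x_1^2x_2 + x_1^2 + x_1x_2^5 + x_1x_2^4 + x_1x_2^3 + x_1 + x_2^4.
  leading term x_1^2x_2: subtract (x_2)·f_1 from x_1^2x_2 + x_1^2 + x_1x_2^5 + x_1x_2^4 + x_1x_2^3 + x_1 + x_2^4 → x_1^2 + x_1x_2^5 + x_1x_2^4 + x_1x_2^2 + x_1x_2 + x_1 + x_2^4 + x_2^2
  leading term x_1^2: subtract (1)·f_1 from x_1^2 + x_1x_2^5 + x_1x_2^4 + x_1x_2^2 + x_1x_2 + x_1 + x_2^4 + x_2^2 → x_1x_2^5 + x_1x_2^4 + x_2^4 + x_2^2 + x_2
  leading term x_1x_2^5: subtract (x_2^2)·g_3 from x_1x_2^5 + x_1x_2^4 + x_2^4 + x_2^2 + x_2 → x_1x_2^4 + x_1x_2^3 + x_1x_2^2 + x_2^4 + x_2
  leading term x_1x_2^4: subtract (x_2)·g_3 from x_1x_2^4 + x_1x_2^3 + x_1x_2^2 + x_2^4 + x_2 → x_1x_2^3 + x_1x_2 + x_2^4
  leading term x_1x_2^3: subtract (1)·g_3 from x_1x_2^3 + x_1x_2 + x_2^4 → x_1 + x_2^4 + 1
  leading term x_1: no divisor's leading term divides it; move x_1 to the remainder.
  leading term x_2^4: no divisor's leading term divides it; move x_2^4 to the remainder.
  leading term 1: no divisor's leading term divides it; move 1 to the remainder.
  remainder x_1 + x_2^4 + 1 ≠ 0; add g_4 = x_1 + x_2^4 + 1 to the basis.

S(g_3,g_4): lcm = x_1x_2^3. S = x_1x_2 + x_1 + x_2^7 + x_2^3 + 1.
  leading term x_1x_2: subtract (x_2)·g_4 from x_1x_2 + x_1 + x_2^7 + x_2^3 + 1 → x_1 + x_2^7 + x_2^5 + x_2^3 + x_2 + 1
  leading term x_1: subtract (1)·g_4 from x_1 + x_2^7 + x_2^5 + x_2^3 + x_2 + 1 → x_2^7 + x_2^5 + x_2^4 + x_2^3 + x_2
  leading term x_2^7: no divisor's leading term divides it; move x_2^7 to the remainder.
  leading term x_2^5: no divisor's leading term divides it; move x_2^5 to the remainder.
  leading term x_2^4: no divisor's leading term divides it; move x_2^4 to the remainder.
  leading term x_2^3: no divisor's leading term divides it; move x_2^3 to the remainder.
  leading term x_2: no divisor's leading term divides it; move x_2 to the remainder.
  remainder x_2^7 + x_2^5 + x_2^4 + x_2^3 + x_2 ≠ 0; add g_5 = x_2^7 + x_2^5 + x_2^4 + x_2^3 + x_2 to the basis.

The other S-polynomials (S(f_2,g_3), S(f_1,g_4), S(f_2,g_4), S(f_1,g_5), S(f_2,g_5), S(g_3,g_5), S(g_4,g_5)) all reduce to 0 modulo the current basis, so we have a Gröbner basis.
Inter-reduce: drop elements whose leading term is divisible by another's, tail-reduce, and make monic.
Reduced Gröbner basis: {x_1 + x_2^4 + 1, x_2^7 + x_2^5 + x_2^4 + x_2^3 + x_2}.

Buchberger on the second generating set:
h_1 = x_1^2x_2 + x_1^2 + x_1x_2 + x_1 + x_2^2 + 1, LT = x_1^2x_2.
h_2 = x_1^2x_2 + x_1^2 + x_1x_2 + x_2^2 + x_2 + 1, LT = x_1^2x_2.

S(h_1,h_2): lcm = x_1^2x_2. S = x_1 + x_2.
  leading term x_1: no divisor's leading term divides it; move x_1 to the remainder.
  leading term x_2: no divisor's leading term divides it; move x_2 to the remainder.
  remainder x_1 + x_2 ≠ 0; add k_3 = x_1 + x_2 to the basis.

S(h_1,k_3): lcm = x_1^2x_2. S = x_1^2 + x_1x_2^2 + x_1x_2 + x_1 + x_2^2 + 1.
  leading term x_1^2: subtract (x_1)·k_3 from x_1^2 + x_1x_2^2 + x_1x_2 + x_1 + x_2^2 + 1 → x_1x_2^2 + x_1 + x_2^2 + 1
  leading term x_1x_2^2: subtract (x_2^2)·k_3 from x_1x_2^2 + x_1 + x_2^2 + 1 → x_1 + x_2^3 + x_2^2 + 1
  leading term x_1: subtract (1)·k_3 from x_1 + x_2^3 + x_2^2 + 1 → x_2^3 + x_2^2 + x_2 + 1
  leading term x_2^3: no divisor's leading term divides it; move x_2^3 to the remainder.
  leading term x_2^2: no divisor's leading term divides it; move x_2^2 to the remainder.
  leading term x_2: no divisor's leading term divides it; move x_2 to the remainder.
  leading term 1: no divisor's leading term divides it; move 1 to the remainder.
  remainder x_2^3 + x_2^2 + x_2 + 1 ≠ 0; add k_4 = x_2^3 + x_2^2 + x_2 + 1 to the basis.

The other S-polynomials (S(h_2,k_3), S(h_1,k_4), S(h_2,k_4), S(k_3,k_4)) all reduce to 0 modulo the current basis, so we have a Gröbner basis.
Inter-reduce: drop elements whose leading term is divisible by another's, tail-reduce, and make monic.
Reduced Gröbner basis: {x_1 + x_2, x_2^3 + x_2^2 + x_2 + 1}.

These differ, so the ideals are not equal.

No, the ideals differ.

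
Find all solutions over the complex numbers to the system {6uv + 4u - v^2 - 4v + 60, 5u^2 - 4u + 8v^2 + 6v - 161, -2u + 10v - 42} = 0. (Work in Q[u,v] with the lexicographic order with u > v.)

{(-1, 4)}

Compute a lex Gröbner basis by Buchberger's algorithm.
f_1 = 6uv + 4u - v^2 - 4v + 60, LT = uv.
f_2 = 5u^2 - 4u + 8v^2 + 6v - 161, LT = u^2.
f_3 = -2u + 10v - 42, LT = u.

S(f_1,f_2): lcm = u^2v. S = 2/3u^2 - 1/6uv^2 + 2/15uv + 10u - 8/5v^3 - 6/5v^2 + 161/5v.
  reduce S modulo (f_1, f_2, f_3):
  remainder -293/180v^3 - 631/270v^2 + 11486/135v - 8944/45 ≠ 0; add h_4 = -293/180v^3 - 631/270v^2 + 11486/135v - 8944/45 to the basis.

S(f_1,f_3): lcm = uv. S = 2/3u + 29/6v^2 - 65/3v + 10.
  reduce S modulo (f_1, f_2, f_3, h_4):
  remainder 29/6v^2 - 55/3v - 4 ≠ 0; add h_5 = 29/6v^2 - 55/3v - 4 to the basis.

S(f_2,f_3): lcm = u^2. S = 5uv - 109/5u + 8/5v^2 + 6/5v - 161/5.
  reduce S modulo (f_1, f_2, f_3, h_4, h_5):
  remainder -16226/145v + 64904/145 ≠ 0; add h_6 = -16226/145v + 64904/145 to the basis.

The other S-polynomials (S(f_1,h_4), S(f_2,h_4), S(f_3,h_4), S(f_1,h_5), S(f_2,h_5), S(f_3,h_5), S(h_4,h_5), S(f_1,h_6), S(f_2,h_6), S(f_3,h_6), S(h_4,h_6), S(h_5,h_6)) all reduce to 0 modulo the current basis, so we have a Gröbner basis.
Inter-reduce: drop elements whose leading term is divisible by another's, tail-reduce, and make monic.
Reduced Gröbner basis: {u + 1, v - 4}.

Elimination: the polynomial v - 4 lies in the elimination ideal for v, so v ∈ {4}. For each such v, the remaining basis elements (now univariate) give the rest of the solution.
  v = 4: the earlier basis element becomes u + 1 = 0, giving u = -1 — point (-1, 4).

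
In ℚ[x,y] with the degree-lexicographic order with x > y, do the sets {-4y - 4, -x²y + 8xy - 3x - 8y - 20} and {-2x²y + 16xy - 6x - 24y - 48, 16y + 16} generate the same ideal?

Since reduced Gröbner bases are canonical representatives of ideals under a given ordering, it suffices to compute and compare them.
Buchberger on the first generating set:
f_1 = -4y - 4, LT = y.
f_2 = -x²y + 8xy - 3x - 8y - 20, LT = x²y.

S(f_1,f_2): lcm = x²y. S = x² + 8xy - 3x - 8y - 20.
  reduce S modulo (f_1, f_2):
  remainder x² - 11x - 12 ≠ 0; add g_3 = x² - 11x - 12 to the basis.

The other S-polynomials (S(f_1,g_3), S(f_2,g_3)) all reduce to 0 modulo the current basis, so we have a Gröbner basis.
Inter-reduce: drop elements whose leading term is divisible by another's, tail-reduce, and make monic.
Reduced Gröbner basis: {x² - 11x - 12, y + 1}.

Buchberger on the second generating set:
h_1 = -2x²y + 16xy - 6x - 24y - 48, LT = x²y.
h_2 = 16y + 16, LT = y.

S(h_1,h_2): lcm = x²y. S = -x² - 8xy + 3x + 12y + 24.
  reduce S modulo (h_1, h_2):
  remainder -x² + 11x + 12 ≠ 0; add k_3 = -x² + 11x + 12 to the basis.

The other S-polynomials (S(h_1,k_3), S(h_2,k_3)) all reduce to 0 modulo the current basis, so we have a Gröbner basis.
Inter-reduce: drop elements whose leading term is divisible by another's, tail-reduce, and make monic.
Reduced Gröbner basis: {x² - 11x - 12, y + 1}.

These coincide, so the ideals are equal.

Yes, the ideals are equal.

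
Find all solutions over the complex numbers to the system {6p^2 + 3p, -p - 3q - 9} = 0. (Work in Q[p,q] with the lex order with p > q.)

Compute a lex Gröbner basis by Buchberger's algorithm.
f_1 = 6p^2 + 3p, LT = p^2.
f_2 = -p - 3q - 9, LT = p.

S(f_1,f_2): lcm = p^2. S = -3pq - 17/2p.
  leading term pq: subtract (3q)·f_2 from -3pq - 17/2p → -17/2p + 9q^2 + 27q
  leading term p: subtract (17/2)·f_2 from -17/2p + 9q^2 + 27q → 9q^2 + 105/2q + 153/2
  leading term q^2: no divisor's leading term divides it; move 9q^2 to the remainder.
  leading term q: no divisor's leading term divides it; move 105/2q to the remainder.
  leading term 1: no divisor's leading term divides it; move 153/2 to the remainder.
  remainder 9q^2 + 105/2q + 153/2 ≠ 0; add h_3 = 9q^2 + 105/2q + 153/2 to the basis.

The other S-polynomials (S(f_1,h_3), S(f_2,h_3)) all reduce to 0 modulo the current basis, so we have a Gröbner basis.
Inter-reduce: drop elements whose leading term is divisible by another's, tail-reduce, and make monic.
Reduced Gröbner basis: {p + 3q + 9, q^2 + 35/6q + 17/2}.

From the last basis element, q^2 + 35/6q + 17/2 = 0, so q takes values in {-3, -17/6}. Each choice, substituted upward through the basis, yields the corresponding point(s) of the solution set.
  q = -3: the earlier basis element becomes p = 0, giving p = 0 — point (0, -3).
  q = -17/6: the earlier basis element becomes p + 1/2 = 0, giving p = -1/2 — point (-1/2, -17/6).
Check: every point annihilates each of the original generators.

{(0, -3), (-1/2, -17/6)}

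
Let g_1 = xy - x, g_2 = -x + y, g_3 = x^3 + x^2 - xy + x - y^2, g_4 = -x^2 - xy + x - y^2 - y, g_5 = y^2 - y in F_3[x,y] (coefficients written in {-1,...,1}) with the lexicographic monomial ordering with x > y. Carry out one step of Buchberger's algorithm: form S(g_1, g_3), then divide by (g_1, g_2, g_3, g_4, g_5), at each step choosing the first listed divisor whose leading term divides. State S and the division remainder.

lcm(LM(g_1), LM(g_3)) = x^3y.
S = (lcm/LT(g_1))·g_1 − (lcm/LT(g_3))·g_3 = -x^3 - x^2y + xy^2 - xy + y^3.
Reduce S modulo (g_1, g_2, g_3, g_4, g_5) in that order:
  leading term x^3: subtract (x^2)·g_2 from -x^3 - x^2y + xy^2 - xy + y^3 → x^2y + xy^2 - xy + y^3
  leading term x^2y: subtract (x)·g_1 from x^2y + xy^2 - xy + y^3 → x^2 + xy^2 - xy + y^3
  leading term x^2: subtract (-x)·g_2 from x^2 + xy^2 - xy + y^3 → xy^2 + y^3
  leading term xy^2: subtract (y)·g_1 from xy^2 + y^3 → xy + y^3
  leading term xy: subtract (1)·g_1 from xy + y^3 → x + y^3
  leading term x: subtract (-1)·g_2 from x + y^3 → y^3 + y
  leading term y^3: subtract (y)·g_5 from y^3 + y → y^2 + y
  leading term y^2: subtract (1)·g_5 from y^2 + y → -y
  leading term y: no divisor's leading term divides it; move -y to the remainder.
The remainder -y is nonzero, so it would be added as the next basis element.

S(g_1, g_3) = -x^3 - x^2y + xy^2 - xy + y^3; remainder on division = -y.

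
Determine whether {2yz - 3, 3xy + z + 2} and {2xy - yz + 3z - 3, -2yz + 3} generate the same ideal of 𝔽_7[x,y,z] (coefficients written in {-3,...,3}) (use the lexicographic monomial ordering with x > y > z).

Yes, the ideals are equal.

For a fixed monomial order, each ideal has a unique reduced Gröbner basis; comparing bases decides equality.
Buchberger on the first generating set:
f_1 = 2yz - 3, LT = yz.
f_2 = 3xy + z + 2, LT = xy.

S(f_1,f_2): lcm = xyz. S = 2x + 2z² - 3z.
  reduce S modulo (f_1, f_2):
  remainder 2x + 2z² - 3z ≠ 0; add g_3 = 2x + 2z² - 3z to the basis.

The other S-polynomials (S(f_1,g_3), S(f_2,g_3)) all reduce to 0 modulo the current basis, so we have a Gröbner basis.
Inter-reduce: drop elements whose leading term is divisible by another's, tail-reduce, and make monic.
Reduced Gröbner basis: {x + z² + 2z, yz + 2}.

Buchberger on the second generating set:
h_1 = 2xy - yz + 3z - 3, LT = xy.
h_2 = -2yz + 3, LT = yz.

S(h_1,h_2): lcm = xyz. S = -2x + 3yz² - 2z² + 2z.
  reduce S modulo (h_1, h_2):
  remainder -2x - 2z² + 3z ≠ 0; add k_3 = -2x - 2z² + 3z to the basis.

The other S-polynomials (S(h_1,k_3), S(h_2,k_3)) all reduce to 0 modulo the current basis, so we have a Gröbner basis.
Inter-reduce: drop elements whose leading term is divisible by another's, tail-reduce, and make monic.
Reduced Gröbner basis: {x + z² + 2z, yz + 2}.

These coincide, so the ideals are equal.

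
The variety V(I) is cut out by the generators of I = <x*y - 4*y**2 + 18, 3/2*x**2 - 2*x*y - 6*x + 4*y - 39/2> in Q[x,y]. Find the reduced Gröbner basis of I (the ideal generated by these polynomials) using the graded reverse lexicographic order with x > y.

G = {y**3 - 5/4*y**2 - 27/16*x - 183/32*y + 27/4, x**2 - 16/3*y**2 - 4*x + 8/3*y + 11, x*y - 4*y**2 + 18}

f_1 = x*y - 4*y**2 + 18, LT = x*y.
f_2 = 3/2*x**2 - 2*x*y - 6*x + 4*y - 39/2, LT = x**2.

S(f_1,f_2): lcm = x**2*y. S = -8/3*x*y**2 + 4*x*y - 8/3*y**2 + 18*x + 13*y.
  leading term x*y**2: subtract (-8/3*y)·f_1 from -8/3*x*y**2 + 4*x*y - 8/3*y**2 + 18*x + 13*y → -32/3*y**3 + 4*x*y - 8/3*y**2 + 18*x + 61*y
  leading term y**3: no divisor's leading term divides it; move -32/3*y**3 to the remainder.
  leading term x*y: subtract (4)·f_1 from 4*x*y - 8/3*y**2 + 18*x + 61*y → 40/3*y**2 + 18*x + 61*y - 72
  leading term y**2: no divisor's leading term divides it; move 40/3*y**2 to the remainder.
  leading term x: no divisor's leading term divides it; move 18*x to the remainder.
  leading term y: no divisor's leading term divides it; move 61*y to the remainder.
  leading term 1: no divisor's leading term divides it; move -72 to the remainder.
  remainder -32/3*y**3 + 40/3*y**2 + 18*x + 61*y - 72 ≠ 0; add g_3 = -32/3*y**3 + 40/3*y**2 + 18*x + 61*y - 72 to the basis.

The other S-polynomials (S(f_1,g_3), S(f_2,g_3)) all reduce to 0 modulo the current basis, so we have a Gröbner basis.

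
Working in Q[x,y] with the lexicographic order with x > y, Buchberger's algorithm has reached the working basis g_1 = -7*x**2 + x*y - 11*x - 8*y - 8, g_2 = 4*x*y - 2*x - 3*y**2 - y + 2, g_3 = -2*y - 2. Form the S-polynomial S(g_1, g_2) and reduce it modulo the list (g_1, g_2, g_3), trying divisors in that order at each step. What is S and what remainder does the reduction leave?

lcm(LM(g_1), LM(g_2)) = x**2*y.
S = (lcm/LT(g_1))·g_1 − (lcm/LT(g_2))·g_2 = 1/2*x**2 + 17/28*x*y**2 + 51/28*x*y - 1/2*x + 8/7*y**2 + 8/7*y.
Reduce S modulo (g_1, g_2, g_3) in that order:
  leading term x**2: subtract (-1/14)·g_1 from 1/2*x**2 + 17/28*x*y**2 + 51/28*x*y - 1/2*x + 8/7*y**2 + 8/7*y → 17/28*x*y**2 + 53/28*x*y - 9/7*x + 8/7*y**2 + 4/7*y - 4/7
  leading term x*y**2: subtract (17/112*y)·g_2 from 17/28*x*y**2 + 53/28*x*y - 9/7*x + 8/7*y**2 + 4/7*y - 4/7 → 123/56*x*y - 9/7*x + 51/112*y**3 + 145/112*y**2 + 15/56*y - 4/7
  leading term x*y: subtract (123/224)·g_2 from 123/56*x*y - 9/7*x + 51/112*y**3 + 145/112*y**2 + 15/56*y - 4/7 → -3/16*x + 51/112*y**3 + 659/224*y**2 + 183/224*y - 187/112
  leading term x: no divisor's leading term divides it; move -3/16*x to the remainder.
  leading term y**3: subtract (-51/224*y**2)·g_3 from 51/112*y**3 + 659/224*y**2 + 183/224*y - 187/112 → 557/224*y**2 + 183/224*y - 187/112
  leading term y**2: subtract (-557/448*y)·g_3 from 557/224*y**2 + 183/224*y - 187/112 → -187/112*y - 187/112
  leading term y: subtract (187/224)·g_3 from -187/112*y - 187/112 → 0
The remainder -3/16*x is nonzero, so it would be added as the next basis element.
This is the inner loop of Buchberger's algorithm — each nonzero remainder becomes a new basis element.

S(g_1, g_2) = 1/2*x**2 + 17/28*x*y**2 + 51/28*x*y - 1/2*x + 8/7*y**2 + 8/7*y; remainder on division = -3/16*x.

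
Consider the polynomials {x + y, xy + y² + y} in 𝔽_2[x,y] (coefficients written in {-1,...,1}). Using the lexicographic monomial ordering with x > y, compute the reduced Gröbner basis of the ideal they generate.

This is the nonlinear analogue of row-reducing a linear system.

f_1 = x + y, LT = x.
f_2 = xy + y² + y, LT = xy.

S(f_1,f_2): lcm = xy. S = y.
  reduce S modulo (f_1, f_2):
  remainder y ≠ 0; add g_3 = y to the basis.

The other S-polynomials (S(f_1,g_3), S(f_2,g_3)) all reduce to 0 modulo the current basis, so we have a Gröbner basis.
Inter-reduce: drop elements whose leading term is divisible by another's, tail-reduce, and make monic.

G = {x, y}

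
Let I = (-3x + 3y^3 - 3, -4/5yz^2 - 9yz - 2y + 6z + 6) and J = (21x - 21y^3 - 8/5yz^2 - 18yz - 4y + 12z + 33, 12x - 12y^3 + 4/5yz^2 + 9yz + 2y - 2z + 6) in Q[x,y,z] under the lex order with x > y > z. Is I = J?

Two ideals are equal iff their reduced Gröbner bases coincide (the reduced basis is unique for a fixed ordering).
Buchberger on the first generating set:
f_1 = -3x + 3y^3 - 3, LT = x.
f_2 = -4/5yz^2 - 9yz - 2y + 6z + 6, LT = yz^2.

S(f_1,f_2): leading monomials are coprime, so the S-polynomial reduces to 0 (Buchberger's first criterion).
Every S-polynomial of the final basis reduces to 0, so we have a Gröbner basis.
Inter-reduce: drop elements whose leading term is divisible by another's, tail-reduce, and make monic.
Reduced Gröbner basis: {x - y^3 + 1, yz^2 + 45/4yz + 5/2y - 15/2z - 15/2}.

Buchberger on the second generating set:
h_1 = 21x - 21y^3 - 8/5yz^2 - 18yz - 4y + 12z + 33, LT = x.
h_2 = 12x - 12y^3 + 4/5yz^2 + 9yz + 2y - 2z + 6, LT = x.

S(h_1,h_2): lcm = x. S = -1/7yz^2 - 45/28yz - 5/14y + 31/42z + 15/14.
  leading term yz^2: no divisor's leading term divides it; move -1/7yz^2 to the remainder.
  leading term yz: no divisor's leading term divides it; move -45/28yz to the remainder.
  leading term y: no divisor's leading term divides it; move -5/14y to the remainder.
  leading term z: no divisor's leading term divides it; move 31/42z to the remainder.
  leading term 1: no divisor's leading term divides it; move 15/14 to the remainder.
  remainder -1/7yz^2 - 45/28yz - 5/14y + 31/42z + 15/14 ≠ 0; add k_3 = -1/7yz^2 - 45/28yz - 5/14y + 31/42z + 15/14 to the basis.

S(h_1,k_3): leading monomials are coprime, so the S-polynomial reduces to 0 (Buchberger's first criterion).
S(h_2,k_3): leading monomials are coprime, so the S-polynomial reduces to 0 (Buchberger's first criterion).
Every S-polynomial of the final basis reduces to 0, so we have a Gröbner basis.
Inter-reduce: drop elements whose leading term is divisible by another's, tail-reduce, and make monic.
Reduced Gröbner basis: {x - y^3 + 8/45z + 1, yz^2 + 45/4yz + 5/2y - 31/6z - 15/2}.

Since the reduced bases disagree, the two ideals are not the same.

No, the ideals differ.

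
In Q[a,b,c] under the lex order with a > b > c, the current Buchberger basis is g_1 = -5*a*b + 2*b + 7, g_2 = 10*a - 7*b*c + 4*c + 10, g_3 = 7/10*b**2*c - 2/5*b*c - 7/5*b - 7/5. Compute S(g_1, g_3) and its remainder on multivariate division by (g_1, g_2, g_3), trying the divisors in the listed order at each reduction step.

S(g_1, g_3) = 4/7*a*b*c + 2*a*b + 2*a - 2/5*b**2*c - 7/5*b*c; remainder on division = 0.

lcm(LM(g_1), LM(g_3)) = a*b**2*c.
S = (lcm/LT(g_1))·g_1 − (lcm/LT(g_3))·g_3 = 4/7*a*b*c + 2*a*b + 2*a - 2/5*b**2*c - 7/5*b*c.
Reduce S modulo (g_1, g_2, g_3) in that order:
  leading term a*b*c: subtract (-4/35*c)·g_1 from 4/7*a*b*c + 2*a*b + 2*a - 2/5*b**2*c - 7/5*b*c → 2*a*b + 2*a - 2/5*b**2*c - 41/35*b*c + 4/5*c
  leading term a*b: subtract (-2/5)·g_1 from 2*a*b + 2*a - 2/5*b**2*c - 41/35*b*c + 4/5*c → 2*a - 2/5*b**2*c - 41/35*b*c + 4/5*b + 4/5*c + 14/5
  leading term a: subtract (1/5)·g_2 from 2*a - 2/5*b**2*c - 41/35*b*c + 4/5*b + 4/5*c + 14/5 → -2/5*b**2*c + 8/35*b*c + 4/5*b + 4/5
  leading term b**2*c: subtract (-4/7)·g_3 from -2/5*b**2*c + 8/35*b*c + 4/5*b + 4/5 → 0
The remainder is 0, so this S-polynomial contributes no new basis element.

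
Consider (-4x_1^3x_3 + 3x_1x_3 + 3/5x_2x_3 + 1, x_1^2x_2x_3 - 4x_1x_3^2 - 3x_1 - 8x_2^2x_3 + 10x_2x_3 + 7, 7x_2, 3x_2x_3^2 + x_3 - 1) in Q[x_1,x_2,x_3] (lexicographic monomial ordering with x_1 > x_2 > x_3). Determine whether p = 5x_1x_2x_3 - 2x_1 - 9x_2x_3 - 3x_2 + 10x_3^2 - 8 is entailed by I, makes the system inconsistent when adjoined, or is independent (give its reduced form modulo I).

5x_1x_2x_3 - 2x_1 - 9x_2x_3 - 3x_2 + 10x_3^2 - 8 lies in I (it reduces to 0).

First compute the reduced Gröbner basis of I by Buchberger's algorithm.
f_1 = -4x_1^3x_3 + 3x_1x_3 + 3/5x_2x_3 + 1, LT = x_1^3x_3.
f_2 = x_1^2x_2x_3 - 4x_1x_3^2 - 3x_1 - 8x_2^2x_3 + 10x_2x_3 + 7, LT = x_1^2x_2x_3.
f_3 = 7x_2, LT = x_2.
f_4 = 3x_2x_3^2 + x_3 - 1, LT = x_2x_3^2.

S(f_1,f_2): lcm = x_1^3x_2x_3. S = 4x_1^2x_3^2 + 3x_1^2 + 8x_1x_2^2x_3 - 43/4x_1x_2x_3 - 7x_1 - 3/20x_2^2x_3 - 1/4x_2.
  reduce S modulo (f_1, f_2, f_3, f_4):
  remainder 4x_1^2x_3^2 + 3x_1^2 - 7x_1 ≠ 0; add h_5 = 4x_1^2x_3^2 + 3x_1^2 - 7x_1 to the basis.

S(f_1,f_4): lcm = x_1^3x_2x_3^2. S = -1/3x_1^3x_3 + 1/3x_1^3 - 3/4x_1x_2x_3^2 - 3/20x_2^2x_3^2 - 1/4x_2x_3.
  reduce S modulo (f_1, f_2, f_3, f_4, h_5):
  remainder 1/3x_1^3 - 1/4x_1x_3 - 1/12 ≠ 0; add h_6 = 1/3x_1^3 - 1/4x_1x_3 - 1/12 to the basis.

S(f_2,f_3): lcm = x_1^2x_2x_3. S = -4x_1x_3^2 - 3x_1 - 8x_2^2x_3 + 10x_2x_3 + 7.
  reduce S modulo (f_1, f_2, f_3, f_4, h_5, h_6):
  remainder -4x_1x_3^2 - 3x_1 + 7 ≠ 0; add h_7 = -4x_1x_3^2 - 3x_1 + 7 to the basis.

S(f_2,f_4): lcm = x_1^2x_2x_3^2. S = -1/3x_1^2x_3 + 1/3x_1^2 - 4x_1x_3^3 - 3x_1x_3 - 8x_2^2x_3^2 + 10x_2x_3^2 + 7x_3.
  reduce S modulo (f_1, f_2, f_3, f_4, h_5, h_6, h_7):
  remainder -1/3x_1^2x_3 + 1/3x_1^2 ≠ 0; add h_8 = -1/3x_1^2x_3 + 1/3x_1^2 to the basis.

S(f_3,f_4): lcm = x_2x_3^2. S = -1/3x_3 + 1/3.
  reduce S modulo (f_1, f_2, f_3, f_4, h_5, h_6, h_7, h_8):
  remainder -1/3x_3 + 1/3 ≠ 0; add h_9 = -1/3x_3 + 1/3 to the basis.

S(f_1,h_5): lcm = x_1^3x_3^2. S = -3/4x_1^3 + 7/4x_1^2 - 3/4x_1x_3^2 - 3/20x_2x_3^2 - 1/4x_3.
  reduce S modulo (f_1, f_2, f_3, f_4, h_5, h_6, h_7, h_8, h_9):
  remainder 7/4x_1^2 - 7/4 ≠ 0; add h_10 = 7/4x_1^2 - 7/4 to the basis.

S(f_1,h_6): lcm = x_1^3x_3. S = 3/4x_1x_3^2 - 3/4x_1x_3 - 3/20x_2x_3 + 1/4x_3 - 1/4.
  reduce S modulo (f_1, f_2, f_3, f_4, h_5, h_6, h_7, h_8, h_9, h_10):
  remainder -21/16x_1 + 21/16 ≠ 0; add h_11 = -21/16x_1 + 21/16 to the basis.

The other S-polynomials (S(f_1,f_3), S(f_2,h_5), S(f_3,h_5), S(f_4,h_5), S(f_2,h_6), S(f_3,h_6), S(f_4,h_6), S(h_5,h_6), S(f_1,h_7), S(f_2,h_7), S(f_3,h_7), S(f_4,h_7), S(h_5,h_7), S(h_6,h_7), S(f_1,h_8), S(f_2,h_8), S(f_3,h_8), S(f_4,h_8), S(h_5,h_8), S(h_6,h_8), S(h_7,h_8), S(f_1,h_9), S(f_2,h_9), S(f_3,h_9), S(f_4,h_9), S(h_5,h_9), S(h_6,h_9), S(h_7,h_9), S(h_8,h_9), S(f_1,h_10), S(f_2,h_10), S(f_3,h_10), S(f_4,h_10), S(h_5,h_10), S(h_6,h_10), S(h_7,h_10), S(h_8,h_10), S(h_9,h_10), S(f_1,h_11), S(f_2,h_11), S(f_3,h_11), S(f_4,h_11), S(h_5,h_11), S(h_6,h_11), S(h_7,h_11), S(h_8,h_11), S(h_9,h_11), S(h_10,h_11)) all reduce to 0 modulo the current basis, so we have a Gröbner basis.
Inter-reduce: drop elements whose leading term is divisible by another's, tail-reduce, and make monic.
Reduced Gröbner basis: {x_1 - 1, x_2, x_3 - 1}.
Label its elements g_1 = x_1 - 1, g_2 = x_2, g_3 = x_3 - 1.

Reduce p = 5x_1x_2x_3 - 2x_1 - 9x_2x_3 - 3x_2 + 10x_3^2 - 8 modulo G:
  leading term x_1x_2x_3: subtract (5x_2x_3)·g_1 from 5x_1x_2x_3 - 2x_1 - 9x_2x_3 - 3x_2 + 10x_3^2 - 8 → -2x_1 - 4x_2x_3 - 3x_2 + 10x_3^2 - 8
  leading term x_1: subtract (-2)·g_1 from -2x_1 - 4x_2x_3 - 3x_2 + 10x_3^2 - 8 → -4x_2x_3 - 3x_2 + 10x_3^2 - 10
  leading term x_2x_3: subtract (-4x_3)·g_2 from -4x_2x_3 - 3x_2 + 10x_3^2 - 10 → -3x_2 + 10x_3^2 - 10
  leading term x_2: subtract (-3)·g_2 from -3x_2 + 10x_3^2 - 10 → 10x_3^2 - 10
  leading term x_3^2: subtract (10x_3)·g_3 from 10x_3^2 - 10 → 10x_3 - 10
  leading term x_3: subtract (10)·g_3 from 10x_3 - 10 → 0
  normal form = 0.
Since the normal form is 0, p ∈ I.

The remainder on division by a Gröbner basis is unique — it is the normal form.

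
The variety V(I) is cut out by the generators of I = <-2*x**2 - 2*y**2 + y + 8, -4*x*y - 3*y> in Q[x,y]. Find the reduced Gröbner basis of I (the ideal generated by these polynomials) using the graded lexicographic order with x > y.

f_1 = -2*x**2 - 2*y**2 + y + 8, LT = x**2.
f_2 = -4*x*y - 3*y, LT = x*y.

S(f_1,f_2): lcm = x**2*y. S = y**3 - 3/4*x*y - 1/2*y**2 - 4*y.
  leading term y**3: no divisor's leading term divides it; move y**3 to the remainder.
  leading term x*y: subtract (3/16)·f_2 from -3/4*x*y - 1/2*y**2 - 4*y → -1/2*y**2 - 55/16*y
  leading term y**2: no divisor's leading term divides it; move -1/2*y**2 to the remainder.
  leading term y: no divisor's leading term divides it; move -55/16*y to the remainder.
  remainder y**3 - 1/2*y**2 - 55/16*y ≠ 0; add g_3 = y**3 - 1/2*y**2 - 55/16*y to the basis.

The other S-polynomials (S(f_1,g_3), S(f_2,g_3)) all reduce to 0 modulo the current basis, so we have a Gröbner basis.

G = {y**3 - 1/2*y**2 - 55/16*y, x**2 + y**2 - 1/2*y - 4, x*y + 3/4*y}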